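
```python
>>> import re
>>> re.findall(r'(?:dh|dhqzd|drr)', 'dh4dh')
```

['dh', 'dh']

No capturing groups, so `findall` returns the 2 full match strings.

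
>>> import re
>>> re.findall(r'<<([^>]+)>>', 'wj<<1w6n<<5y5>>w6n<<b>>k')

`findall` collects group 1 from each match (2 total).

['1w6n<<5y5', 'b']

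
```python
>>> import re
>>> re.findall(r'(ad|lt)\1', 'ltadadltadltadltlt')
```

['ad', 'lt']

The backreference `\1` re-matches whatever the first group consumed, character for character.
Scanning left to right: at [2:6] match 'adad', group 1 = 'ad'; at [14:18] match 'ltlt', group 1 = 'lt'.
`findall` collects group 1 from each match (2 total).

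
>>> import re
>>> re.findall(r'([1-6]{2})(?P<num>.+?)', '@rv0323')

Pattern: exactly 2 of a character in [1-6] (captured); then one or more of any character (lazy) (captured as 'num').
`findall` packs the 2 group values into a tuple for every match.

[('32', '3')]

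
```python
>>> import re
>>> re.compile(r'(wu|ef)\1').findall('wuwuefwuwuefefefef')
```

`\1` has to match the exact text group 1 already captured.
With a single group, `findall` returns only what that group captured — 4 items.

['wu', 'wu', 'ef', 'ef']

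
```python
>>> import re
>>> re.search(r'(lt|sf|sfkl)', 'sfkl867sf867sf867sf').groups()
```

('sf',)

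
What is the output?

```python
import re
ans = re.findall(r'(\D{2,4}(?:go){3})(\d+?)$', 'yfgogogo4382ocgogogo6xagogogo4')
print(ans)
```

[('xagogogo', '4')]

With 2 capturing groups, `findall` returns a 2-tuple per match.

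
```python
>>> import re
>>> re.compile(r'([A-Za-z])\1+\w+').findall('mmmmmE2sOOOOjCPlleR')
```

['m']

`\1` is not a pattern — it's the concrete string captured by group 1, re-applied verbatim.
Scanning left to right: at [0:19] match 'mmmmmE2sOOOOjCPlleR', group 1 = 'm'.
`findall` collects group 1 from the one match (1 total).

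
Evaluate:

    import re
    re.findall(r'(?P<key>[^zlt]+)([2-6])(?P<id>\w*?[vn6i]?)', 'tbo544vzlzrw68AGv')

With the lazy modifier that quantifier settles for the fewest repetitions that let the rest of the pattern succeed (the atoms after it are unaffected and can still be greedy).
3 groups means each result is a tuple of 3 captured strings — 2 here.

[('bo54', '4', 'v'), ('rw', '6', '')]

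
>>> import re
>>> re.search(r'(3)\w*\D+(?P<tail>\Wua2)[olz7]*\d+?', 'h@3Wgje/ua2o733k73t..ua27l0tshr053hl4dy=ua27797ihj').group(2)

'/ua2'

The match spans [2:14] → '3Wgje/ua2o73'.
Captured: group 1 = '3', group 2 = '/ua2'.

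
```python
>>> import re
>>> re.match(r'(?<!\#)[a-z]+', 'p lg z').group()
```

'p'

A negative assertion filters positions out without eating any characters.
`re.match` won't scan ahead — the pattern has to work from the very first character.
The match spans [0:1] → 'p'.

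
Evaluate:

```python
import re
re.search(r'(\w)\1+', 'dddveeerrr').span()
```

The backreference `\1` re-matches whatever the first group consumed, character for character.
`re.search` tries every starting position until one works.
The match spans [0:3] → 'ddd'.
Captured: group 1 = 'd'.

(0, 3)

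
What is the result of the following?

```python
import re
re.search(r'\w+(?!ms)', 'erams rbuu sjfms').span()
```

(0, 5)

The negative lookahead/lookbehind blocks any match where the forbidden context is present.
Unlike `match`, `search` isn't anchored — it looks for the pattern anywhere in the string.
The match spans [0:5] → 'erams'.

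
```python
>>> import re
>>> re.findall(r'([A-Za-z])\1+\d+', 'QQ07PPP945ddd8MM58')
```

The backreference `\1` re-matches whatever the first group consumed, character for character.
With a single group, `findall` returns only what that group captured — 4 items.

['Q', 'P', 'd', 'M']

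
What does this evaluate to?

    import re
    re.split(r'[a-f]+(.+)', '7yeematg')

['7y', 'matg', '']

Because the pattern has a capturing group, `split` also inserts each captured text between the pieces.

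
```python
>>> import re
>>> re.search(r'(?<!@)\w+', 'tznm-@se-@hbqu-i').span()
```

(0, 4)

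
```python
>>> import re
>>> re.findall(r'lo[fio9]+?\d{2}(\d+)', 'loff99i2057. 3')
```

['57']

Pattern: the literal 'lo', then one or more of one of [fio9] (lazy), then exactly 2 of a digit; then one or more of a digit (captured).
Scanning left to right: at [0:11] match 'loff99i2057', group 1 = '57'.
`findall` collects group 1 from the one match (1 total).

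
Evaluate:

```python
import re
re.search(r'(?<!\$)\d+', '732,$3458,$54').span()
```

(0, 3)

`(?!…)`/`(?<!…)` only lets a position through if the neighbouring text does NOT match; no characters are consumed.
The match spans [0:3] → '732'.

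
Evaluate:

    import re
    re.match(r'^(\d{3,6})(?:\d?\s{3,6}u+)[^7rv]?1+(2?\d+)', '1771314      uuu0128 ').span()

(0, 20)

This matches anchored at the start of the string; then 3 to 6 of a digit (captured); then optionally a digit, then 3 to 6 of whitespace, then one or more of the literal 'u' (non-capturing group); then optionally any character except [7rv], then one or more of the literal '1'; then optionally a literal '2', then one or more of a digit (captured).
With `match`, the pattern is implicitly anchored at the beginning.
The match spans [0:20] → '1771314      uuu0128'.
Captured: group 1 = '177131', group 2 = '28'.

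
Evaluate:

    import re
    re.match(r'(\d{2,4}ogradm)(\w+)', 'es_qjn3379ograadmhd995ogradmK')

Pattern: 2 to 4 of a digit, then the literal 'ogr', then the literal 'adm' (captured); then one or more of a word character (captured).
With `match`, the pattern is implicitly anchored at the beginning.
Here position 0 doesn't satisfy it, so the call returns None.

None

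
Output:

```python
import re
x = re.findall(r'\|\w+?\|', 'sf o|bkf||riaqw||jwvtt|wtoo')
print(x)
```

Matches: at [4:9] → '|bkf|'; at [9:16] → '|riaqw|'; at [16:23] → '|jwvtt|'.
No capturing groups, so `findall` returns the 3 full match strings.

['|bkf|', '|riaqw|', '|jwvtt|']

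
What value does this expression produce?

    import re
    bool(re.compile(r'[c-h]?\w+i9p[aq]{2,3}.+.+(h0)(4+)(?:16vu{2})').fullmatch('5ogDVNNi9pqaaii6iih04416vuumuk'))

Pattern: optionally a character in [c-h], then one or more of a word character, then the literal 'i9p'; then 2 to 3 of one of [aq], then one or more of any character, then one or more of any character; then a literal 'h', then a literal '0' (captured); then one or more of a literal '4' (captured); then the literal '16v', then exactly 2 of a literal 'u' (non-capturing group).
For `fullmatch`, every character of the input must be accounted for by the pattern.
Here the string isn't matched end-to-end, so the call returns None, and `bool(None)` is False.

False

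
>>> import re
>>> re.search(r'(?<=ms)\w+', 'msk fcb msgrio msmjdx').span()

Because the assertion is zero-width, the text it checks is not consumed and won't appear in the result.
`search` walks the string left to right and returns the first match it finds.
The match spans [2:3] → 'k'.

(2, 3)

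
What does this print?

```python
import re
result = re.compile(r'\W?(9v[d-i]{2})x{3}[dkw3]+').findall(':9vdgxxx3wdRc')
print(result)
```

['9vdg']

This matches optionally a non-word character; then the literal '9v', then exactly 2 of a character in [d-i] (captured); then exactly 3 of the literal 'x', then one or more of one of [dkw3].
Because there's exactly one group, `findall` drops the full match and keeps group 1 from the one hit.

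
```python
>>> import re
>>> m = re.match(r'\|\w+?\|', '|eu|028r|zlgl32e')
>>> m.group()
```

'|eu|'

`re.match` only tries the pattern at the start of the string.
The match spans [0:4] → '|eu|'.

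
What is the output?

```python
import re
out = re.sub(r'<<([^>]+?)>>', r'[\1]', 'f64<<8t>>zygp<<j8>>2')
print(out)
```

f64[8t]zygp[j8]2

Matches: at [3:9] → '<<8t>>'; at [13:19] → '<<j8>>'.
The replacement refers to a captured group, so each match is rewritten using its own captured text.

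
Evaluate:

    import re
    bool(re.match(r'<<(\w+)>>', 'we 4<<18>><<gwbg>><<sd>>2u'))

With `match`, the pattern is implicitly anchored at the beginning.
Here position 0 doesn't satisfy it, so the call returns None, and `bool(None)` is False.

False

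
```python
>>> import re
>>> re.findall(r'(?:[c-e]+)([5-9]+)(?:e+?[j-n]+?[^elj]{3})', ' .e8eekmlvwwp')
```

`findall` collects group 1 from the one match (1 total).

['8']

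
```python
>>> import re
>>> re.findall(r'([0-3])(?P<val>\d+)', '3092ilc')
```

[('3', '092')]

Pattern: a character in [0-3] (captured); then one or more of a digit (captured as 'val').
Scanning left to right: at [0:4] match '3092', groups = ('3', '092').
With 2 capturing groups, `findall` returns a 2-tuple per match.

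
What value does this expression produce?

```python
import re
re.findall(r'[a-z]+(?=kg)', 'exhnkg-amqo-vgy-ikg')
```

['exhn', 'i']

The positive lookaround only admits positions where the adjacent text matches; those characters stay outside the span.
`findall` yields the raw match text (2 of them) because the pattern has no groups.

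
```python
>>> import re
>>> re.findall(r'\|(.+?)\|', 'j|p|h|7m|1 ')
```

['p', '7m']

A `+?`/`*?`/`{m,n}?` starts at its minimum and grows only as far as needed for what follows to match.
With a single group, `findall` returns only what that group captured — 2 items.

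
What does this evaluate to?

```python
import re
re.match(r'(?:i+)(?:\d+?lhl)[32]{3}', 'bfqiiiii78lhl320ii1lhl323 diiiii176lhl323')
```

With `match`, the pattern is implicitly anchored at the beginning.
Here the pattern fails at index 0, so the call returns None.

None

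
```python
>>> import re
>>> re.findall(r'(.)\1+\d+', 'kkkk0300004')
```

After group 1 captures some text, `\1` only succeeds where that same text appears again.
Scanning left to right: at [0:11] match 'kkkk0300004', group 1 = 'k'.
One capturing group, so `findall` returns just the captured substring from the one match — 1 in all.

['k']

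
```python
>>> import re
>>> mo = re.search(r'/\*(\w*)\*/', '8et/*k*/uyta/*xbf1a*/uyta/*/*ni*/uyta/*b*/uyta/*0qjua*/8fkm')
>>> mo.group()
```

'/*k*/'

`search` walks the string left to right and returns the first match it finds.
The match spans [3:8] → '/*k*/'.
Captured: group 1 = 'k'.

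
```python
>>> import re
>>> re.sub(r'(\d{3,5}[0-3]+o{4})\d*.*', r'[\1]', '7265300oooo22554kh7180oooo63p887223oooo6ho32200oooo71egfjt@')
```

'[7265300oooo]'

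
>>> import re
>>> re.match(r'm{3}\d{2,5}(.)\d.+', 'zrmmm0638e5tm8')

None

This matches exactly 3 of a literal 'm', then 2 to 5 of a digit; then any character (captured); then a digit, then one or more of any character.
`match` is anchored at position 0; if the pattern doesn't fit there, it returns None.
Here the string doesn't start with a match, so the call returns None.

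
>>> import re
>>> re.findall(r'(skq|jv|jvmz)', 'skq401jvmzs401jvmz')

['skq', 'jv', 'jv']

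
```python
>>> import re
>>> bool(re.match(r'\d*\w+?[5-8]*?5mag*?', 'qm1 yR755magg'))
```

The pattern matches zero or more of a digit, then one or more of a word character (lazy); then zero or more of a character in [5-8] (lazy), then the literal '5ma', then zero or more of the literal 'g' (lazy).
`re.match` won't scan ahead — the pattern has to work from the very first character.
Here the pattern fails at index 0, so the call returns None, and `bool(None)` is False.

False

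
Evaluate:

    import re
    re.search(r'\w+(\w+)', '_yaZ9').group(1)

'9'

Pattern: one or more of a word character; then one or more of a word character (captured).
Unlike `match`, `search` isn't anchored — it looks for the pattern anywhere in the string.
The match spans [0:5] → '_yaZ9'.
Captured: group 1 = '9'.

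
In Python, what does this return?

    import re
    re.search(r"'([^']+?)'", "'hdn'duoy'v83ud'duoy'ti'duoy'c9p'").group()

"'hdn'"

Unlike `match`, `search` isn't anchored — it looks for the pattern anywhere in the string.
The match spans [0:5] → "'hdn'".
Captured: group 1 = 'hdn'.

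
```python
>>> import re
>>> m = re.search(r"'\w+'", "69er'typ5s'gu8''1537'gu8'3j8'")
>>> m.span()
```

(4, 11)

The match spans [4:11] → "'typ5s'".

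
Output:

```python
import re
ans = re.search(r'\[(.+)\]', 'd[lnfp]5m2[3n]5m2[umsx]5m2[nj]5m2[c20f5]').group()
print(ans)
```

The match spans [1:40] → '[lnfp]5m2[3n]5m2[umsx]5m2[nj]5m2[c20f5]'.

[lnfp]5m2[3n]5m2[umsx]5m2[nj]5m2[c20f5]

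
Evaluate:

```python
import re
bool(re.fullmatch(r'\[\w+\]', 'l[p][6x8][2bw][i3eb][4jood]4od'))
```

For `fullmatch`, every character of the input must be accounted for by the pattern.
Here there's no way to consume every character, so the call returns None, and `bool(None)` is False.

False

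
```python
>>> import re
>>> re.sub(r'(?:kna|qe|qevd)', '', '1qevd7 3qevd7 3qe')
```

'1vd7 3vd7 3'

`|` is ordered: at each position the engine commits to the first alternative that works.
`sub` substitutes '' at each match site.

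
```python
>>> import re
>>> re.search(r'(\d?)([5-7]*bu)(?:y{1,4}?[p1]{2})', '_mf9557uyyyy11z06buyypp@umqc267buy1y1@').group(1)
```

'0'

The match spans [15:23] → '06buyypp'.
Captured: group 1 = '0', group 2 = '6bu'.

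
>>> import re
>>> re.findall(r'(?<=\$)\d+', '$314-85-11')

Because the assertion is zero-width, the text it checks is not consumed and won't appear in the result.
No capturing groups, so `findall` returns the 1 full match string.

['314']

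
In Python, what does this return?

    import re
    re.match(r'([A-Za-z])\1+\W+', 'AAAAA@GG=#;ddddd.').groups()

`\1` is not a pattern — it's the concrete string captured by group 1, re-applied verbatim.
With `match`, the pattern is implicitly anchored at the beginning.
The match spans [0:6] → 'AAAAA@'.
Captured: group 1 = 'A'.

('A',)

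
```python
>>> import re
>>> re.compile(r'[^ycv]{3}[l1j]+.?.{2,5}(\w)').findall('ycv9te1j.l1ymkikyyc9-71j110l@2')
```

['i', '2']

This matches exactly 3 of any character except [ycv]; then one or more of one of [l1j], then optionally any character, then 2 to 5 of any character; then a word character (captured).
`findall` collects group 1 from each match (2 total).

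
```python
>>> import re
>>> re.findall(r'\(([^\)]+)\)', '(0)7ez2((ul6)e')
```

With a single group, `findall` returns only what that group captured — 2 items.

['0', '(ul6']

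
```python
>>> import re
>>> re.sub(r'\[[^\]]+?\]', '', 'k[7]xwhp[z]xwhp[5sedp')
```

'kxwhpxwhp[5sedp'

Each match is replaced by ''.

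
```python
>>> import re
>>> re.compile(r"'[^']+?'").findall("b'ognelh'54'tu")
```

["'ognelh'"]

Scanning left to right: at [1:9] → "'ognelh'".
With no groups in the pattern, `findall` gives back each whole match — 1 here.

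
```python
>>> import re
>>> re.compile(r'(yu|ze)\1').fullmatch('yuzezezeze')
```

`fullmatch` succeeds only if the pattern covers the string from start to end.
Here the string isn't matched end-to-end, so the call returns None.

None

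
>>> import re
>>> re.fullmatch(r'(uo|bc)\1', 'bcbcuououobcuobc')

For `fullmatch`, every character of the input must be accounted for by the pattern.
Here the pattern can't cover the whole string, so the call returns None.

None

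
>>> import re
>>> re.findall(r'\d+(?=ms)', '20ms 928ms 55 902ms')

['20', '928', '902']

Lookahead/lookbehind check context without consuming it, so the matched span excludes the asserted characters.
Scanning left to right: at [0:2] → '20'; at [5:8] → '928'; at [14:17] → '902'.
`findall` yields the raw match text (3 of them) because the pattern has no groups.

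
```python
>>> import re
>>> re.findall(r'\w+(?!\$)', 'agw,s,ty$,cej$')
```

['agw', 's', 't', 'ce']

A negative assertion filters positions out without eating any characters.
No capturing groups, so `findall` returns the 4 full match strings.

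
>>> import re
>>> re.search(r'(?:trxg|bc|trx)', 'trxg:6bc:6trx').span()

(0, 4)

Alternation tries branches left to right and keeps the first one that lets the overall match succeed at that position.
The match spans [0:4] → 'trxg'.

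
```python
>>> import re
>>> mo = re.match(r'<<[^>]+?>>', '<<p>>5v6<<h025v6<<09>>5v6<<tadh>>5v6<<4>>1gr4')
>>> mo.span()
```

With `match`, the pattern is implicitly anchored at the beginning.
The match spans [0:5] → '<<p>>'.

(0, 5)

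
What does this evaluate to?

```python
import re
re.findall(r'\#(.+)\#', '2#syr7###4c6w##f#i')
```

Walking the string: at [1:17] match '#syr7###4c6w##f#', group 1 = 'syr7###4c6w##f'.
One capturing group, so `findall` returns just the captured substring from the one match — 1 in all.

['syr7###4c6w##f']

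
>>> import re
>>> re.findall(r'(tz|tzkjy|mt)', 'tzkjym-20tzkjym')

Alternation tries branches left to right and keeps the first one that lets the overall match succeed at that position.
`findall` collects group 1 from each match (2 total).

['tz', 'tz']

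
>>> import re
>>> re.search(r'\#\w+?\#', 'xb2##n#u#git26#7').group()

The match spans [4:7] → '#n#'.

'#n#'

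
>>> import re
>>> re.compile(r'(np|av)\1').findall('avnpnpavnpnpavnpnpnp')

`\1` has to match the exact text group 1 already captured.
One capturing group, so `findall` returns just the captured substring from each match — 3 in all.

['np', 'np', 'np']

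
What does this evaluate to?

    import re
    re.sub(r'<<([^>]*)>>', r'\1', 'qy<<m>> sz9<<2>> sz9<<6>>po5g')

'qym sz92 sz96po5g'

Matches: at [2:7] → '<<m>>'; at [11:16] → '<<2>>'; at [20:25] → '<<6>>'.
Each match is replaced using the text its own group 1 captured.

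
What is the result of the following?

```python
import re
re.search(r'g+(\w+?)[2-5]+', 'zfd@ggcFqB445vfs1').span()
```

The match spans [4:13] → 'ggcFqB445'.

(4, 13)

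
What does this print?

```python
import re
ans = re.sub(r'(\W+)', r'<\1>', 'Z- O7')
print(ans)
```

Z<- >O7

This matches one or more of a non-word character (captured).
Matches: at [1:3] → '- '.
Each match is replaced using the text its own group 1 captured.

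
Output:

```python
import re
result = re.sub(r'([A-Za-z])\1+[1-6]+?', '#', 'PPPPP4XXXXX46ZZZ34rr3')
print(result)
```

##6#4#

`\1` has to match the exact text group 1 already captured.
Every occurrence is swapped for '#'.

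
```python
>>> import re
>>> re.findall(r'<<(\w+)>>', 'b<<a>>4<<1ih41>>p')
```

['a', '1ih41']

Matches: at [1:6] match '<<a>>', group 1 = 'a'; at [7:16] match '<<1ih41>>', group 1 = '1ih41'.
Because there's exactly one group, `findall` drops the full match and keeps group 1 from each hit.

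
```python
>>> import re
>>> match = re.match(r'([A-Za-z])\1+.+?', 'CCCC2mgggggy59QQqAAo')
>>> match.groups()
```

('C',)

`\1` is not a pattern — it's the concrete string captured by group 1, re-applied verbatim.
`re.match` only tries the pattern at the start of the string.
The match spans [0:5] → 'CCCC2'.
Captured: group 1 = 'C'.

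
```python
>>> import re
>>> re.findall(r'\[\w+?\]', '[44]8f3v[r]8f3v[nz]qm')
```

['[44]', '[r]', '[nz]']

With no groups in the pattern, `findall` gives back each whole match — 3 here.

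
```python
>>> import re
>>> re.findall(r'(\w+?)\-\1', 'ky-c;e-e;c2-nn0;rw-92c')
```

['e']

A backreference is literal: `\1` must see the identical characters the first group matched.
Scanning left to right: at [5:8] match 'e-e', group 1 = 'e'.
With a single group, `findall` returns only what that group captured — 1 item.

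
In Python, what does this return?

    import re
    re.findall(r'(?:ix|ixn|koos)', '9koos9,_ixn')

['koos', 'ix']

Alternation isn't longest-match — the leftmost alternative that fits at this position is chosen.
No capturing groups, so `findall` returns the 2 full match strings.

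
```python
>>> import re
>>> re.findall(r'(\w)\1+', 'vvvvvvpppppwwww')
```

['v', 'p', 'w']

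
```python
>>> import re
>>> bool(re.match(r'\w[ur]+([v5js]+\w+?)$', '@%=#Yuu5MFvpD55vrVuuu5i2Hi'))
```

False

This matches a word character, then one or more of one of [ur]; then one or more of one of [v5js], then one or more of a word character (lazy) (captured); then anchored at the end.
`re.match` only tries the pattern at the start of the string.
Here the string doesn't start with a match, so the call returns None, and `bool(None)` is False.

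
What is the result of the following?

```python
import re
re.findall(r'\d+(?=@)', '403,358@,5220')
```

['358']

The lookaround is zero-width — it requires the adjacent text to match without consuming it, so the asserted text isn't part of the match.
With no groups in the pattern, `findall` gives back each whole match — 1 here.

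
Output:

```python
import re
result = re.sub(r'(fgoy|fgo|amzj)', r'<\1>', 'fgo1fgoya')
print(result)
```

<fgo>1<fgoy>a

The regex engine tests alternatives in the order written; an earlier branch that matches wins even if a later one would match more.
Each match is replaced using the text its own group 1 captured.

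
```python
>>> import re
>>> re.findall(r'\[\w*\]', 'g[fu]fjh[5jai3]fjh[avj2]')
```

['[fu]', '[5jai3]', '[avj2]']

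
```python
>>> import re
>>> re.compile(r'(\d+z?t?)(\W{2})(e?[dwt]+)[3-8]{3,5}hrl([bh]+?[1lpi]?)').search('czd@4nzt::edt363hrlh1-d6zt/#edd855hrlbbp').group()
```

'6zt/#edd855hrlb'

The pattern matches one or more of a digit, then optionally the literal 'z', then optionally a literal 't' (captured); then exactly 2 of a non-word character (captured); then optionally the literal 'e', then one or more of one of [dwt] (captured); then 3 to 5 of a character in [3-8], then the literal 'hrl'; then one or more of one of [bh] (lazy), then optionally one of [1lpi] (captured).
Lazy quantifiers expand one character at a time until the remainder of the pattern can match.
`re.search` tries every starting position until one works.
The match spans [23:38] → '6zt/#edd855hrlb'.
Captured: group 1 = '6zt', group 2 = '/#', group 3 = 'edd', group 4 = 'b'.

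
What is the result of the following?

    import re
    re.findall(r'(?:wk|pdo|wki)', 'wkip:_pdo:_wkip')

['wk', 'pdo', 'wk']

Branches in `(...|...)` are attempted left-to-right; the first branch that allows the whole pattern to succeed is taken.
`findall` yields the raw match text (3 of them) because the pattern has no groups.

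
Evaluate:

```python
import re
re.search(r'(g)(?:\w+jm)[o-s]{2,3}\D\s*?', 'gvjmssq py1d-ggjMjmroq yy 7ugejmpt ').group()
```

'gvjmssq '

Pattern: a literal 'g' (captured); then one or more of a word character, then the literal 'jm' (non-capturing group); then 2 to 3 of a character in [o-s], then a non-digit, then zero or more of whitespace (lazy).
Unlike `match`, `search` isn't anchored — it looks for the pattern anywhere in the string.
The match spans [0:8] → 'gvjmssq '.
Captured: group 1 = 'g'.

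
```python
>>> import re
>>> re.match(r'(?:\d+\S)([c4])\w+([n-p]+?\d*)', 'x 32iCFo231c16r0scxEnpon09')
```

`re.match` won't scan ahead — the pattern has to work from the very first character.
Here position 0 doesn't satisfy it, so the call returns None.

None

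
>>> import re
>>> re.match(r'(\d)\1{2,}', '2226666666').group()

'222'

The backreference `\1` re-matches whatever the first group consumed, character for character.
`re.match` won't scan ahead — the pattern has to work from the very first character.
The match spans [0:3] → '222'.
Captured: group 1 = '2'.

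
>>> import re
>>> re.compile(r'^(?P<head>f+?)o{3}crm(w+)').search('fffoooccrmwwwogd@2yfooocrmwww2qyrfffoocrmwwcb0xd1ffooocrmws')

None

The pattern matches anchored at the start of the string; then one or more of a literal 'f' (lazy) (captured as 'head'); then exactly 3 of the literal 'o', then the literal 'crm'; then one or more of a literal 'w' (captured).
`re.search` scans for the first position where the pattern succeeds.
Here no position works, so the call returns None.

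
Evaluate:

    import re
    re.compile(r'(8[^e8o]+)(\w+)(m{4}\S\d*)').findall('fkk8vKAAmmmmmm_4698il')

Pattern: the literal '8', then one or more of any character except [e8o] (captured); then one or more of a word character (captured); then exactly 4 of the literal 'm', then a non-whitespace character, then zero or more of a digit (captured).
Scanning left to right: at [3:19] match '8vKAAmmmmmm_4698', groups = ('8vKAAm', 'm', 'mmmm_4698').
3 groups means the one result is a tuple of 3 captured strings — 1 here.

[('8vKAAm', 'm', 'mmmm_4698')]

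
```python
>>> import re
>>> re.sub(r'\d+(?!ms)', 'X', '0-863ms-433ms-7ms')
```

'X-X3ms-X3ms-7ms'

A negative assertion filters positions out without eating any characters.
Matches: at [0:1] → '0'; at [2:4] → '86'; at [8:10] → '43'.
Each match is replaced by 'X'.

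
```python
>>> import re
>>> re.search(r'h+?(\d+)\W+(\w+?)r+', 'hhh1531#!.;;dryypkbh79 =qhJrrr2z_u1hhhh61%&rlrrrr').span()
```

(0, 14)

This matches one or more of a literal 'h' (lazy); then one or more of a digit (captured); then one or more of a non-word character; then one or more of a word character (lazy) (captured); then one or more of a literal 'r'.
The match spans [0:14] → 'hhh1531#!.;;dr'.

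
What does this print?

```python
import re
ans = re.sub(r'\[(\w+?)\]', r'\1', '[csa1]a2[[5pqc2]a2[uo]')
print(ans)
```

csa1a2[5pqc2a2uo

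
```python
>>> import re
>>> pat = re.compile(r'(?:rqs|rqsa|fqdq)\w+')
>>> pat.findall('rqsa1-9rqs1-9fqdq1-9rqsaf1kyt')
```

['rqsa1', 'rqs1', 'fqdq1', 'rqsaf1kyt']

Scanning left to right: at [0:5] → 'rqsa1'; at [7:11] → 'rqs1'; at [13:18] → 'fqdq1'; at [20:29] → 'rqsaf1kyt'.
With no groups in the pattern, `findall` gives back each whole match — 4 here.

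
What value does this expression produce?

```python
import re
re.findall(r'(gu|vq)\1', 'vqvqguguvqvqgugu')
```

['vq', 'gu', 'vq', 'gu']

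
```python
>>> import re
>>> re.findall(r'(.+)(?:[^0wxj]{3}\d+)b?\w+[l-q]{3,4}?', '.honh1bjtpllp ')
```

['.h']

The pattern matches one or more of any character (captured); then exactly 3 of any character except [0wxj], then one or more of a digit (non-capturing group); then optionally the literal 'b', then one or more of a word character, then 3 to 4 of a character in [l-q] (lazy).
Because there's exactly one group, `findall` drops the full match and keeps group 1 from the one hit.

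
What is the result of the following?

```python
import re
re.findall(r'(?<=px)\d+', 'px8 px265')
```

['8', '265']

The lookaround is zero-width — it requires the adjacent text to match without consuming it, so the asserted text isn't part of the match.
Walking the string: at [2:3] → '8'; at [6:9] → '265'.
`findall` yields the raw match text (2 of them) because the pattern has no groups.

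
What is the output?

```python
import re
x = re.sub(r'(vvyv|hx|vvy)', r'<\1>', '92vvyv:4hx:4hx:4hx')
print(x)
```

The regex engine tests alternatives in the order written; an earlier branch that matches wins even if a later one would match more.
`\1` in the replacement pulls in group 1's text for each match.

92<vvyv>:4<hx>:4<hx>:4<hx>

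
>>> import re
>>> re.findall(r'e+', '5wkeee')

['eee']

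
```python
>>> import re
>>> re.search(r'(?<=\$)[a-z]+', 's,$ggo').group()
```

The `(?=…)`/`(?<=…)` assertion just peeks at neighbouring text; it doesn't advance the match position.
`search` walks the string left to right and returns the first match it finds.
The match spans [3:6] → 'ggo'.

'ggo'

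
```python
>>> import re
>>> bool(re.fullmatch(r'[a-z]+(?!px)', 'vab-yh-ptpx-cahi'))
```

False

The negative lookaround is zero-width — it rules out positions where the adjacent text would match, without consuming anything.
For `fullmatch`, every character of the input must be accounted for by the pattern.
Here the string isn't matched end-to-end, so the call returns None, and `bool(None)` is False.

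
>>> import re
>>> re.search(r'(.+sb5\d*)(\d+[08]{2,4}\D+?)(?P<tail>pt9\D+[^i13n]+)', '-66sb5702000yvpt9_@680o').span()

(0, 23)

The pattern matches one or more of any character, then the literal 'sb5', then zero or more of a digit (captured); then one or more of a digit, then 2 to 4 of one of [08], then one or more of a non-digit (lazy) (captured); then the literal 'pt9', then one or more of a non-digit, then one or more of any character except [i13n] (captured as 'tail').
`search` walks the string left to right and returns the first match it finds.
The match spans [0:23] → '-66sb5702000yvpt9_@680o'.
Captured: group 1 = '-66sb5702', group 2 = '000yv', group 3 = 'pt9_@680o'.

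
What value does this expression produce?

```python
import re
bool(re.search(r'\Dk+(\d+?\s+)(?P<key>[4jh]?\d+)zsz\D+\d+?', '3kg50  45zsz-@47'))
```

This matches a non-digit, then one or more of a literal 'k'; then one or more of a digit (lazy), then one or more of whitespace (captured); then optionally one of [4jh], then one or more of a digit (captured as 'key'); then the literal 'zsz', then one or more of a non-digit, then one or more of a digit (lazy).
Unlike `match`, `search` isn't anchored — it looks for the pattern anywhere in the string.
Here nothing in the string fits, so the call returns None, and `bool(None)` is False.

False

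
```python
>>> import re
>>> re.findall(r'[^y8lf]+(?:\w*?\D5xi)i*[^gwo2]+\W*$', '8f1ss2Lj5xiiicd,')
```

['1ss2Lj5xiiicd,']

Pattern: one or more of any character except [y8lf]; then zero or more of a word character (lazy), then a non-digit, then the literal '5xi' (non-capturing group); then zero or more of the literal 'i', then one or more of any character except [gwo2], then zero or more of a non-word character; then anchored at the end.
With no groups in the pattern, `findall` gives back each whole match — 1 here.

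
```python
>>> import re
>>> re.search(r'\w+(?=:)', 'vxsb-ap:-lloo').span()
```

(5, 7)

The lookaround is zero-width — it requires the adjacent text to match without consuming it, so the asserted text isn't part of the match.
`re.search` scans for the first position where the pattern succeeds.
The match spans [5:7] → 'ap'.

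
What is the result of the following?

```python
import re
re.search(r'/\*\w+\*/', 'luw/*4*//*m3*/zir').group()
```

The match spans [3:8] → '/*4*/'.

'/*4*/'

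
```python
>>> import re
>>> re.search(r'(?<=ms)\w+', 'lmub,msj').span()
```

(7, 8)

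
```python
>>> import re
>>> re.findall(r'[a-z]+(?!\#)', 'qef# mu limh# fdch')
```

The negative lookaround is zero-width — it rules out positions where the adjacent text would match, without consuming anything.
Matches: at [0:2] → 'qe'; at [5:7] → 'mu'; at [8:11] → 'lim'; at [14:18] → 'fdch'.
With no groups in the pattern, `findall` gives back each whole match — 4 here.

['qe', 'mu', 'lim', 'fdch']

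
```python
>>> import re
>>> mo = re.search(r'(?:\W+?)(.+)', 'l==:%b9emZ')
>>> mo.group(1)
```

The match spans [1:10] → '==:%b9emZ'.
Captured: group 1 = '=:%b9emZ'.

'=:%b9emZ'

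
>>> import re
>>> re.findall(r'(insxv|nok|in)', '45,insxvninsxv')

['insxv', 'insxv']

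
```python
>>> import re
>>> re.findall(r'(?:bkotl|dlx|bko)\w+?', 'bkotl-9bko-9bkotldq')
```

['bkot', 'bkotld']

The regex engine tests alternatives in the order written; an earlier branch that matches wins even if a later one would match more.
With no groups in the pattern, `findall` gives back each whole match — 2 here.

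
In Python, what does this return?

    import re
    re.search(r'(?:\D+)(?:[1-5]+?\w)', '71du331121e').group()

'du33'

The pattern matches one or more of a non-digit (non-capturing group); then one or more of a character in [1-5] (lazy), then a word character (non-capturing group).
`re.search` scans for the first position where the pattern succeeds.
The match spans [2:6] → 'du33'.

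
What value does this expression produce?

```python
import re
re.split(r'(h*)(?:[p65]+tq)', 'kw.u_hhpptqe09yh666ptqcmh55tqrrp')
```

The pattern matches zero or more of a literal 'h' (captured); then one or more of one of [p65], then the literal 'tq' (non-capturing group).
`re.split` interleaves the captured-group text with the surrounding fragments.

['kw.u_', 'hh', 'e09y', 'h', 'cm', 'h', 'rrp']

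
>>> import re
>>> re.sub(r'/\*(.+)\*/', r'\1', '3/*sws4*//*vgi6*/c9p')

`\1` in the replacement pulls in group 1's text for each match.

'3sws4*//*vgi6c9p'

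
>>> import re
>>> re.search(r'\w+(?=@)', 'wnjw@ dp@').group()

'wnjw'

The positive lookaround only admits positions where the adjacent text matches; those characters stay outside the span.
`re.search` scans for the first position where the pattern succeeds.
The match spans [0:4] → 'wnjw'.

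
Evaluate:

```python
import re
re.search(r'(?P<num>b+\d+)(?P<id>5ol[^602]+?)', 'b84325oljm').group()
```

'b84325olj'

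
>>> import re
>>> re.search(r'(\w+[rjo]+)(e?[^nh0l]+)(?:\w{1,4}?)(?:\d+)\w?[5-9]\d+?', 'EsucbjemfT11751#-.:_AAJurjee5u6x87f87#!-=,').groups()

('Esucbj', 'emfT11751#-.:_AAJurjee5u6x')

Pattern: one or more of a word character, then one or more of one of [rjo] (captured); then optionally a literal 'e', then one or more of any character except [nh0l] (captured); then 1 to 4 of a word character (lazy) (non-capturing group); then one or more of a digit (non-capturing group); then optionally a word character, then a character in [5-9], then one or more of a digit (lazy).
`search` walks the string left to right and returns the first match it finds.
The match spans [0:37] → 'EsucbjemfT11751#-.:_AAJurjee5u6x87f87'.
Captured: group 1 = 'Esucbj', group 2 = 'emfT11751#-.:_AAJurjee5u6x'.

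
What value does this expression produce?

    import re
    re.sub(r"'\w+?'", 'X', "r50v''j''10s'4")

Matches: at [5:8] → "'j'"; at [8:13] → "'10s'".
Every occurrence is swapped for 'X'.

"r50v'XX4"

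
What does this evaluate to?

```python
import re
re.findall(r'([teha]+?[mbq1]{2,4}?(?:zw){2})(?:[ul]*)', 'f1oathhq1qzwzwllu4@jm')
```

['athhq1qzwzw']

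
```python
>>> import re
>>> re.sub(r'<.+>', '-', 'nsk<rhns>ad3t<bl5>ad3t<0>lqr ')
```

Matches: at [3:25] → '<rhns>ad3t<bl5>ad3t<0>'.
Every occurrence is swapped for '-'.

'nsk-lqr '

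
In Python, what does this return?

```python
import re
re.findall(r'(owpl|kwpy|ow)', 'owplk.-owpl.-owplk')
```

['owpl', 'owpl', 'owpl']

Branches in `(...|...)` are attempted left-to-right; the first branch that allows the whole pattern to succeed is taken.
Scanning left to right: at [0:4] match 'owpl', group 1 = 'owpl'; at [7:11] match 'owpl', group 1 = 'owpl'; at [13:17] match 'owpl', group 1 = 'owpl'.
Because there's exactly one group, `findall` drops the full match and keeps group 1 from each hit.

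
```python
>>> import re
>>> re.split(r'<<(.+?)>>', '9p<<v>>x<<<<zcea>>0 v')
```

['9p', 'v', 'x', '<<zcea', '0 v']

Because the quantifier is non-greedy, it stops expanding at the earliest point where the rest of the pattern can succeed.
`re.split` interleaves the captured-group text with the surrounding fragments.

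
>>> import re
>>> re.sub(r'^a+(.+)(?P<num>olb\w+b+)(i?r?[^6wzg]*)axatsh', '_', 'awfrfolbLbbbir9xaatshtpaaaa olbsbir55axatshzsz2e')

Pattern: anchored at the start of the string; then one or more of a literal 'a'; then one or more of any character (captured); then the literal 'olb', then one or more of a word character, then one or more of the literal 'b' (captured as 'num'); then optionally the literal 'i', then optionally a literal 'r', then zero or more of any character except [6wzg] (captured); then the literal 'axa', then the literal 'tsh'.
Matches: at [0:43] → 'awfrfolbLbbbir9xaatshtpaaaa olbsbir55axatsh'.
Each match is replaced by '_'.

'_zsz2e'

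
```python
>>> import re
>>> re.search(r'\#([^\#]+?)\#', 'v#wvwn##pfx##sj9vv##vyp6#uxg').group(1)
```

'wvwn'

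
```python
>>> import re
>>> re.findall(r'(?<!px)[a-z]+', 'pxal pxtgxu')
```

Because the assertion is negative and zero-width, positions next to the forbidden text are skipped.
Walking the string: at [0:4] → 'pxal'; at [5:11] → 'pxtgxu'.
No capturing groups, so `findall` returns the 2 full match strings.

['pxal', 'pxtgxu']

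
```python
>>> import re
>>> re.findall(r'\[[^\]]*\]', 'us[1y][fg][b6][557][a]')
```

`findall` yields the raw match text (5 of them) because the pattern has no groups.

['[1y]', '[fg]', '[b6]', '[557]', '[a]']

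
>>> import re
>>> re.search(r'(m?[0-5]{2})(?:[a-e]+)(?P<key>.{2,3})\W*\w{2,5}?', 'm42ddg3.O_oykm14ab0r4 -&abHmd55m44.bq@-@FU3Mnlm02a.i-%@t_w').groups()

('m42', 'g3.')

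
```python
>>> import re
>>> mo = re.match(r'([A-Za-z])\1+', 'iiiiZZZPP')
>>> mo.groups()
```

('i',)

A backreference is literal: `\1` must see the identical characters the first group matched.
`re.match` won't scan ahead — the pattern has to work from the very first character.
The match spans [0:4] → 'iiii'.
Captured: group 1 = 'i'.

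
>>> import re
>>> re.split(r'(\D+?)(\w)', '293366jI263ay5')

['293366', 'j', 'I', '263', 'a', 'y', '5']

Pattern: one or more of a non-digit (lazy) (captured); then a word character (captured).
The `?` after the quantifier makes it lazy — it takes as little as possible before letting the rest of the pattern try.
Matches to split on: at [6:8] → 'jI'; at [11:13] → 'ay'.
The group in the pattern means `split` returns the separators' captures alongside the pieces.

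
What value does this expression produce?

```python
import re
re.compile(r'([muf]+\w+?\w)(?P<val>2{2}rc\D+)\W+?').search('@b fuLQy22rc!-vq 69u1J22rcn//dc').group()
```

This matches one or more of one of [muf], then one or more of a word character (lazy), then a word character (captured); then exactly 2 of a literal '2', then the literal 'rc', then one or more of a non-digit (captured as 'val'); then one or more of a non-word character (lazy).
`re.search` scans for the first position where the pattern succeeds.
The match spans [3:17] → 'fuLQy22rc!-vq '.
Captured: group 1 = 'fuLQy', group 2 = '22rc!-vq'.

'fuLQy22rc!-vq '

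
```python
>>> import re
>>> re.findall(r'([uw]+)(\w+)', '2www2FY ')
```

[('www', '2FY')]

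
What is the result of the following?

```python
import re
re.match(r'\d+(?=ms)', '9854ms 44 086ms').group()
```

'9854'

The positive lookaround only admits positions where the adjacent text matches; those characters stay outside the span.
`re.match` won't scan ahead — the pattern has to work from the very first character.
The match spans [0:4] → '9854'.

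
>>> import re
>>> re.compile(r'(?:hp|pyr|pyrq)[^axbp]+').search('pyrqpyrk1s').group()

'pyrq'

The match spans [0:4] → 'pyrq'.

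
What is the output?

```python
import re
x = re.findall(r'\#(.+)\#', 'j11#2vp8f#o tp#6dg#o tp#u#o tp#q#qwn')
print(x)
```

With a single group, `findall` returns only what that group captured — 1 item.

['2vp8f#o tp#6dg#o tp#u#o tp#q']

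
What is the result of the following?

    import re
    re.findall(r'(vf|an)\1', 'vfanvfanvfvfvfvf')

A backreference is literal: `\1` must see the identical characters the first group matched.
One capturing group, so `findall` returns just the captured substring from each match — 2 in all.

['vf', 'vf']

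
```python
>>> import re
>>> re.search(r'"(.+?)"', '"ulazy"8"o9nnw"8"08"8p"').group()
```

'"ulazy"'

Because the quantifier is non-greedy, it stops expanding at the earliest point where the rest of the pattern can succeed.
The match spans [0:7] → '"ulazy"'.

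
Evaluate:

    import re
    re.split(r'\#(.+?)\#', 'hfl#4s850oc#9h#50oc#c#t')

['hfl', '4s850oc', '9h', '50oc', 'c#t']

With the lazy modifier that quantifier settles for the fewest repetitions that let the rest of the pattern succeed (the atoms after it are unaffected and can still be greedy).
`re.split` interleaves the captured-group text with the surrounding fragments.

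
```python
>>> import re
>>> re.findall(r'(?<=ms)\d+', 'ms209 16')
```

Because the assertion is zero-width, the text it checks is not consumed and won't appear in the result.
Since nothing is captured, `findall` lists the 1 matched substring directly.

['209']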